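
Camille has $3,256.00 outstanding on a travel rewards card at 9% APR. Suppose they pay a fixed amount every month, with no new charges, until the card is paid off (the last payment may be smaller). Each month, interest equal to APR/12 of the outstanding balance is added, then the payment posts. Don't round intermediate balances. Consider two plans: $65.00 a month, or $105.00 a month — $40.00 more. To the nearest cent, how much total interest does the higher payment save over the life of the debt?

Monthly rate r = 9%/12 = 0.75% = 0.0075.
At $65.00/mo: n = ⌈−ln(1 − rB₀/P)/ln(1+r)⌉ = 64 payments (last $3.27); total interest = total paid − $3,256.00 = $842.27.
At $105.00/mo: 36 payments (last $44.91); total interest $463.91.
Interest saved = $842.27 − $463.91 = $378.36.

$378.36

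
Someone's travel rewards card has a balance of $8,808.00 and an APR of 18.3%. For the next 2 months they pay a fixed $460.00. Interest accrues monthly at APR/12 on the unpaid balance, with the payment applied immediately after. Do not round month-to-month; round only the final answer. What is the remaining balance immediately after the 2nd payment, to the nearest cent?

$8,151.68

Monthly rate r = 18.3%/12 = 1.525% = 0.01525.
Each month: B ← B·(1+r) − $460.00.
Month 1: interest $134.32; balance after payment $8,482.32.
Month 2: interest $129.36; balance after payment $8,151.68.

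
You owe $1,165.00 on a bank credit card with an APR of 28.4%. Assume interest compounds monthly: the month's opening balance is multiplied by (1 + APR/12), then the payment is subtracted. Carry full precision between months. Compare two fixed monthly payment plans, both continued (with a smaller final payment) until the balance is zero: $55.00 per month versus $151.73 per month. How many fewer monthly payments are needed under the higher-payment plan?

21 fewer payments

Monthly rate r = 28.4%/12 = 2.36667% = 0.0236667.
At $55.00/mo: n = ⌈−ln(1 − rB₀/P)/ln(1+r)⌉ = 30 payments (last $41.08); total interest = total paid − $1,165.00 = $471.08.
At $151.73/mo: 9 payments (last $87.47); total interest $136.31.
Payments saved = 30 − 9 = 21.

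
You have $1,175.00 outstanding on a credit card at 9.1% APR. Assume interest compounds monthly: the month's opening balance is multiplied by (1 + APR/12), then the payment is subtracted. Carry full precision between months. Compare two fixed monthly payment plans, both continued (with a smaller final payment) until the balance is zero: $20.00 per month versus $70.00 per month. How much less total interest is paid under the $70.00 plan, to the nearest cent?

Monthly rate r = 9.1%/12 = 0.758333% = 0.00758333.
At $20.00/mo: n = ⌈−ln(1 − rB₀/P)/ln(1+r)⌉ = 79 payments (last $1.22); total interest = total paid − $1,175.00 = $386.22.
At $70.00/mo: 19 payments (last $1.57); total interest $86.57.
Interest saved = $386.22 − $86.57 = $299.65.

$299.65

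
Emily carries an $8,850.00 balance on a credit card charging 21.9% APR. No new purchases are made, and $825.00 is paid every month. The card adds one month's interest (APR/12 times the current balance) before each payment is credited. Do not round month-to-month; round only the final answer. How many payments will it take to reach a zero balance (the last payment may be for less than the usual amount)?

13 payments

Monthly rate r = 21.9%/12 = 1.825% = 0.01825.
Recurrence: B ← B·(1+r) − $825.00.
Month 1: interest $161.51; balance after payment $8,186.51.
Month 2: interest $149.40; balance after payment $7,510.92.
Closed form: n = −ln(1 − rB₀/P)/ln(1+r) = −ln(0.80423)/ln(1.01825) ≈ 12.047, so the balance reaches zero during payment 13.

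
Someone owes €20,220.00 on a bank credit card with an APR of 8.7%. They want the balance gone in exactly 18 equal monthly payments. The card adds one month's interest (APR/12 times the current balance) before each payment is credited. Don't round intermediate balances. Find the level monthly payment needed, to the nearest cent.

Monthly rate r = 8.7%/12 = 0.725% = 0.00725.
Level-payment amortization: P = B₀·r / (1 − (1+r)^(−n)) = 20220.00·0.00725 / (1 − 1.00725^(−18)).
Denominator 1 − (1+r)^(−18) = 0.121930219.
P = 146.595 / 0.121930219 ≈ 1202.29.

€1,202.29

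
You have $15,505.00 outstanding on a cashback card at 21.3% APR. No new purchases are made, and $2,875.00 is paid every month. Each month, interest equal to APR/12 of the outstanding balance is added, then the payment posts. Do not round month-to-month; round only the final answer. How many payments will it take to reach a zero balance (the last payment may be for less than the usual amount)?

6 payments

Monthly rate r = 21.3%/12 = 1.775% = 0.01775.
Recurrence: B ← B·(1+r) − $2,875.00.
Month 1: interest $275.21; balance after payment $12,905.21.
Month 2: interest $229.07; balance after payment $10,259.28.
Month 3: interest $182.10; balance after payment $7,566.38.
Month 4: interest $134.30; balance after payment $4,825.69.
Month 5: interest $85.66; balance after payment $2,036.34.
Month 6: interest $36.15; balance after payment $0.00.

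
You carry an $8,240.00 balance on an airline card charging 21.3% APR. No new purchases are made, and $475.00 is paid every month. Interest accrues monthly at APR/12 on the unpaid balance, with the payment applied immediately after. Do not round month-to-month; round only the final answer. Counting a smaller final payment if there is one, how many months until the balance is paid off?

21 payments

Monthly rate r = 21.3%/12 = 1.775% = 0.01775.
Recurrence: B ← B·(1+r) − $475.00.
Month 1: interest $146.26; balance after payment $7,911.26.
Month 2: interest $140.42; balance after payment $7,576.68.
Closed form: n = −ln(1 − rB₀/P)/ln(1+r) = −ln(0.69208)/ln(1.01775) ≈ 20.919, so the balance reaches zero during payment 21.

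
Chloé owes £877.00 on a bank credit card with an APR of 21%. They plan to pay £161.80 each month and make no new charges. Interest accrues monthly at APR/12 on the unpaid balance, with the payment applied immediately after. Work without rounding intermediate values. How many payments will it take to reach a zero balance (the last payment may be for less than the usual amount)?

Monthly rate r = 21%/12 = 1.75% = 0.0175.
Recurrence: B ← B·(1+r) − £161.80.
Month 1: interest £15.35; balance after payment £730.55.
Month 2: interest £12.78; balance after payment £581.53.
Month 3: interest £10.18; balance after payment £429.91.
Month 4: interest £7.52; balance after payment £275.63.
Month 5: interest £4.82; balance after payment £118.66.
Month 6: interest £2.08; balance after payment £0.00.

6 months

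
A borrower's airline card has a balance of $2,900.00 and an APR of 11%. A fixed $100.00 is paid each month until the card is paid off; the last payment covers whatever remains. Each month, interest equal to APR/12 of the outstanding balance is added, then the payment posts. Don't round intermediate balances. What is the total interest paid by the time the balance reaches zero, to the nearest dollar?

Monthly rate r = 11%/12 = 0.916667% = 0.00916667.
Payoff takes n = ⌈−ln(1 − rB₀/P)/ln(1+r)⌉ = ⌈33.865⌉ = 34 payments; the last is $86.60.
Total paid = 33·$100.00 + $86.60 = $3,386.60.
Total interest = total paid − principal = $3,386.60 − $2,900.00 = $486.60.

$487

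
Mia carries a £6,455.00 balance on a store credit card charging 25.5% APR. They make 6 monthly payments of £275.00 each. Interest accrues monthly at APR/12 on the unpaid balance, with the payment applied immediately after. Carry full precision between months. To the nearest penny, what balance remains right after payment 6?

£5,582.81

Monthly rate r = 25.5%/12 = 2.125% = 0.02125.
Each month: B ← B·(1+r) − £275.00.
Month 1: interest £137.17; balance after payment £6,317.17.
Month 2: interest £134.24; balance after payment £6,176.41.
Month 3: interest £131.25; balance after payment £6,032.66.
Month 4: interest £128.19; balance after payment £5,885.85.
Month 5: interest £125.07; balance after payment £5,735.93.
Month 6: interest £121.89; balance after payment £5,582.81.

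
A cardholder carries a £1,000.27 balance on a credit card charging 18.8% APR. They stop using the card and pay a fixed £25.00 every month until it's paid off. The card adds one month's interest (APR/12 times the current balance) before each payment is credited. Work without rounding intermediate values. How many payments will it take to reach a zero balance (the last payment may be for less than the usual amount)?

Monthly rate r = 18.8%/12 = 1.56667% = 0.0156667.
Recurrence: B ← B·(1+r) − £25.00.
Month 1: interest £15.67; balance after payment £990.94.
Month 2: interest £15.52; balance after payment £981.47.
Closed form: n = −ln(1 − rB₀/P)/ln(1+r) = −ln(0.37316)/ln(1.01567) ≈ 63.411, so the balance reaches zero during payment 64.

64 payments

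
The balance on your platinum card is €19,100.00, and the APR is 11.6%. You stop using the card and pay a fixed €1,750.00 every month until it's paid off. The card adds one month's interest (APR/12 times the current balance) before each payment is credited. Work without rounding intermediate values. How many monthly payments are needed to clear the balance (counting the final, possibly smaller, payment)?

Monthly rate r = 11.6%/12 = 0.966667% = 0.00966667.
Recurrence: B ← B·(1+r) − €1,750.00.
Month 1: interest €184.63; balance after payment €17,534.63.
Month 2: interest €169.50; balance after payment €15,954.13.
Closed form: n = −ln(1 − rB₀/P)/ln(1+r) = −ln(0.8945)/ln(1.00967) ≈ 11.590, so the balance reaches zero during payment 12.

12 months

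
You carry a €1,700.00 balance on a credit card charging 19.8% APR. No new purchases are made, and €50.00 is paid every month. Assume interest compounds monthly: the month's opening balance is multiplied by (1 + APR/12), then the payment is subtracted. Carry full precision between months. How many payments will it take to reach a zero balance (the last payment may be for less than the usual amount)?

Monthly rate r = 19.8%/12 = 1.65% = 0.0165.
Recurrence: B ← B·(1+r) − €50.00.
Month 1: interest €28.05; balance after payment €1,678.05.
Month 2: interest €27.69; balance after payment €1,655.74.
Closed form: n = −ln(1 − rB₀/P)/ln(1+r) = −ln(0.439)/ln(1.0165) ≈ 50.305, so the balance reaches zero during payment 51.

51 months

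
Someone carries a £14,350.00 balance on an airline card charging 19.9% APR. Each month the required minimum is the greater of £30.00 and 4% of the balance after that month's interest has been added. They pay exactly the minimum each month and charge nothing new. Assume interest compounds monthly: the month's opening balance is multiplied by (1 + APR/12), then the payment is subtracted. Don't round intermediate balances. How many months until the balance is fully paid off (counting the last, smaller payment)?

154 months

Monthly rate r = 19.9%/12 = 1.65833% = 0.0165833.
While 4% of the post-interest balance exceeds £30.00, each month B ← (B·(1+r))·(1 − 0.04), i.e. B shrinks by the factor (1+r)·0.96 = 0.97592.
This holds for months 1–122. Entering month 123 the balance is £733.48; 4% of the post-interest balance is now below £30.00, so the flat £30.00 minimum applies from here.
From month 123 a fixed £30.00 at rate r clears £733.48 in 32 more payments. Total: 122 + 32 = 154 months.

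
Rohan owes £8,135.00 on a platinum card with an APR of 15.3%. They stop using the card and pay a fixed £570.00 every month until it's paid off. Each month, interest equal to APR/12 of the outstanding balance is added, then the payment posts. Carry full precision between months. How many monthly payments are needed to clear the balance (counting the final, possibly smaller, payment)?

Monthly rate r = 15.3%/12 = 1.275% = 0.01275.
Recurrence: B ← B·(1+r) − £570.00.
Month 1: interest £103.72; balance after payment £7,668.72.
Month 2: interest £97.78; balance after payment £7,196.50.
Closed form: n = −ln(1 − rB₀/P)/ln(1+r) = −ln(0.81803)/ln(1.01275) ≈ 15.853, so the balance reaches zero during payment 16.

16 payments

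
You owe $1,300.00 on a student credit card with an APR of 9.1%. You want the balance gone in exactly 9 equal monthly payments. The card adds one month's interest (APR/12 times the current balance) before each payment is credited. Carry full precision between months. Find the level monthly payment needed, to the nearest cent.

$149.98

Monthly rate r = 9.1%/12 = 0.758333% = 0.00758333.
Level-payment amortization: P = B₀·r / (1 − (1+r)^(−n)) = 1300.00·0.00758333 / (1 − 1.00758^(−9)).
Denominator 1 − (1+r)^(−9) = 0.0657325378.
P = 9.85833 / 0.0657325378 ≈ 149.98.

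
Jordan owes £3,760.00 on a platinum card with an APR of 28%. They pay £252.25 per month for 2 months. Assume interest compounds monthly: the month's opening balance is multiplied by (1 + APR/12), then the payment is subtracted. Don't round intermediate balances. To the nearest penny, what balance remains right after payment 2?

£3,427.13

Monthly rate r = 28%/12 = 2.33333% = 0.0233333.
Each month: B ← B·(1+r) − £252.25.
Month 1: interest £87.73; balance after payment £3,595.48.
Month 2: interest £83.89; balance after payment £3,427.13.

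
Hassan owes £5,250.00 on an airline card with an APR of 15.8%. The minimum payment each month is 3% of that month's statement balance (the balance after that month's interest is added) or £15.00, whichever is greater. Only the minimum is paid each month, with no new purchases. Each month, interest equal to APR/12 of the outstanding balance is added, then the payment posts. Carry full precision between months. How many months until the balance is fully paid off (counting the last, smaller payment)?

Monthly rate r = 15.8%/12 = 1.31667% = 0.0131667.
While 3% of the post-interest balance exceeds £15.00, each month B ← (B·(1+r))·(1 − 0.03), i.e. B shrinks by the factor (1+r)·0.97 = 0.98277.
This holds for months 1–137. Entering month 138 the balance is £485.48; 3% of the post-interest balance is now below £15.00, so the flat £15.00 minimum applies from here.
From month 138 a fixed £15.00 at rate r clears £485.48 in 43 more payments. Total: 137 + 43 = 180 months.

180 months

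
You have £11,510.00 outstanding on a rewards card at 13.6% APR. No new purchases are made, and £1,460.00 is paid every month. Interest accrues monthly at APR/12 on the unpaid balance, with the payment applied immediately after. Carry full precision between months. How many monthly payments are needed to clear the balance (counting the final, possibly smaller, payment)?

9 payments

Monthly rate r = 13.6%/12 = 1.13333% = 0.0113333.
Recurrence: B ← B·(1+r) − £1,460.00.
Month 1: interest £130.45; balance after payment £10,180.45.
Month 2: interest £115.38; balance after payment £8,835.83.
Closed form: n = −ln(1 − rB₀/P)/ln(1+r) = −ln(0.91065)/ln(1.01133) ≈ 8.305, so the balance reaches zero during payment 9.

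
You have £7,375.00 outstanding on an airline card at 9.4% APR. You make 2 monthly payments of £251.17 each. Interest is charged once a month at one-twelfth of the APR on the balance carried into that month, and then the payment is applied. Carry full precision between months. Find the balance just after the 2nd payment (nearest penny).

Monthly rate r = 9.4%/12 = 0.783333% = 0.00783333.
Each month: B ← B·(1+r) − £251.17.
Month 1: interest £57.77; balance after payment £7,181.60.
Month 2: interest £56.26; balance after payment £6,986.69.

£6,986.69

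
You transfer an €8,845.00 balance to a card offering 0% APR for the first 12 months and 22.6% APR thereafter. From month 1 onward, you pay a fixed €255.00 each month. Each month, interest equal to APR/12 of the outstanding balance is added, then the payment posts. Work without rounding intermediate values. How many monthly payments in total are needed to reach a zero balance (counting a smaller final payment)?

Promo months 1–12 at r₀ = 0%/12 = 0; months 13+ at r₁ = 22.6%/12 = 0.0188333.
After month 12 (no interest yet): B = €8,845.00 − 12·€255.00 = €5,785.00.
Then at r₁ with €255.00/mo: n₂ = −ln(1 − r₁·B/P)/ln(1+r₁) ≈ 29.87 → 30 more payments.

42 months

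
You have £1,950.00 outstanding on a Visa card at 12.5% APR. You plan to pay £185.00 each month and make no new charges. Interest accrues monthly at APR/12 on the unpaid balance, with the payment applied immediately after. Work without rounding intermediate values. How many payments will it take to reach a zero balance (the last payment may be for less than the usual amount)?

Monthly rate r = 12.5%/12 = 1.04167% = 0.0104167.
Recurrence: B ← B·(1+r) − £185.00.
Month 1: interest £20.31; balance after payment £1,785.31.
Month 2: interest £18.60; balance after payment £1,618.91.
Closed form: n = −ln(1 − rB₀/P)/ln(1+r) = −ln(0.8902)/ln(1.01042) ≈ 11.223, so the balance reaches zero during payment 12.

12 payments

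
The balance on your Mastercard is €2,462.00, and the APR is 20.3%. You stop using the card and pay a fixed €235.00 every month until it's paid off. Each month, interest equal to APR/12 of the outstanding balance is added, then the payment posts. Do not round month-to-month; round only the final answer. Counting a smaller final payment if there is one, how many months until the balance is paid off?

Monthly rate r = 20.3%/12 = 1.69167% = 0.0169167.
Recurrence: B ← B·(1+r) − €235.00.
Month 1: interest €41.65; balance after payment €2,268.65.
Month 2: interest €38.38; balance after payment €2,072.03.
Closed form: n = −ln(1 − rB₀/P)/ln(1+r) = −ln(0.82277)/ln(1.01692) ≈ 11.629, so the balance reaches zero during payment 12.

12 payments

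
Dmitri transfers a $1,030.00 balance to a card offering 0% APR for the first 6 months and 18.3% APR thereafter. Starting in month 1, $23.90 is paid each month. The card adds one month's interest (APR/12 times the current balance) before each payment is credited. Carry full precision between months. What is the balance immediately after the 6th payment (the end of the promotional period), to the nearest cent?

Promo months 1–6 at r₀ = 0%/12 = 0; months 7+ at r₁ = 18.3%/12 = 0.01525.
After month 6 (no interest yet): B = $1,030.00 − 6·$23.90 = $886.60.

$886.60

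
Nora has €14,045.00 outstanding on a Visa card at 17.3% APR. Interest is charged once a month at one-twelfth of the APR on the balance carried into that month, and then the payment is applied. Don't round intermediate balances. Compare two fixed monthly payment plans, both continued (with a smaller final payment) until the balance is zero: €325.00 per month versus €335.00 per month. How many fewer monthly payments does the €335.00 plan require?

4 fewer payments

Monthly rate r = 17.3%/12 = 1.44167% = 0.0144167.
At €325.00/mo: n = ⌈−ln(1 − rB₀/P)/ln(1+r)⌉ = 69 payments (last €51.03); total interest = total paid − €14,045.00 = €8,106.03.
At €335.00/mo: 65 payments (last €265.65); total interest €7,660.65.
Payments saved = 69 − 65 = 4.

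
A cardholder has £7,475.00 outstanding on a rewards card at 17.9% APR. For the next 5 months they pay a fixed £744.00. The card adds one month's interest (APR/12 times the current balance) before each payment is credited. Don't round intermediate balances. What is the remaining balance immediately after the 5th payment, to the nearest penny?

£4,216.74

Monthly rate r = 17.9%/12 = 1.49167% = 0.0149167.
Each month: B ← B·(1+r) − £744.00.
Month 1: interest £111.50; balance after payment £6,842.50.
Month 2: interest £102.07; balance after payment £6,200.57.
Month 3: interest £92.49; balance after payment £5,549.06.
Month 4: interest £82.77; balance after payment £4,887.83.
Month 5: interest £72.91; balance after payment £4,216.74.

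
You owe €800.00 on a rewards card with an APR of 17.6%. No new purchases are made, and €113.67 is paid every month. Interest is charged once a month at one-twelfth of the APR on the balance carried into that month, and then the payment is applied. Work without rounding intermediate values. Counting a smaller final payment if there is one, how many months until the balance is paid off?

Monthly rate r = 17.6%/12 = 1.46667% = 0.0146667.
Recurrence: B ← B·(1+r) − €113.67.
Month 1: interest €11.73; balance after payment €698.06.
Month 2: interest €10.24; balance after payment €594.63.
Closed form: n = −ln(1 − rB₀/P)/ln(1+r) = −ln(0.89678)/ln(1.01467) ≈ 7.483, so the balance reaches zero during payment 8.

8 payments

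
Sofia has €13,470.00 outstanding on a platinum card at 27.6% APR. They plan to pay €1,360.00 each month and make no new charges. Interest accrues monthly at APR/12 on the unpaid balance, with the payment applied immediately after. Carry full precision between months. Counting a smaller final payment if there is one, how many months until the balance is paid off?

Monthly rate r = 27.6%/12 = 2.3% = 0.023.
Recurrence: B ← B·(1+r) − €1,360.00.
Month 1: interest €309.81; balance after payment €12,419.81.
Month 2: interest €285.66; balance after payment €11,345.47.
Closed form: n = −ln(1 − rB₀/P)/ln(1+r) = −ln(0.7722)/ln(1.023) ≈ 11.368, so the balance reaches zero during payment 12.

12 payments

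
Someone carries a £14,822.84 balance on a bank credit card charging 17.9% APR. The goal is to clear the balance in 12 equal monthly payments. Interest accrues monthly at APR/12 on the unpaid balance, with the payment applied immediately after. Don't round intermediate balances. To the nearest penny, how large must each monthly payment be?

£1,358.25

Monthly rate r = 17.9%/12 = 1.49167% = 0.0149167.
Level-payment amortization: P = B₀·r / (1 − (1+r)^(−n)) = 14822.84·0.0149167 / (1 − 1.01492^(−12)).
Denominator 1 − (1+r)^(−12) = 0.162788111.
P = 221.107 / 0.162788111 ≈ 1358.25.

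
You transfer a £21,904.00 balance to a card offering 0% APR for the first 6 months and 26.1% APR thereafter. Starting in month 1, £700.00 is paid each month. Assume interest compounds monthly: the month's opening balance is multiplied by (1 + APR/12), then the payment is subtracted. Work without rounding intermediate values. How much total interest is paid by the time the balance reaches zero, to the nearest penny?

Promo months 1–6 at r₀ = 0%/12 = 0; months 7+ at r₁ = 26.1%/12 = 0.02175.
After month 6 (no interest yet): B = £21,904.00 − 6·£700.00 = £17,704.00.
Then at r₁ with £700.00/mo: n₂ = −ln(1 − r₁·B/P)/ln(1+r₁) ≈ 37.12 → 38 more payments.
Total paid = 43·£700.00 + £84.77 = £30,184.77; interest = £30,184.77 − £21,904.00 = £8,280.77.

£8,280.77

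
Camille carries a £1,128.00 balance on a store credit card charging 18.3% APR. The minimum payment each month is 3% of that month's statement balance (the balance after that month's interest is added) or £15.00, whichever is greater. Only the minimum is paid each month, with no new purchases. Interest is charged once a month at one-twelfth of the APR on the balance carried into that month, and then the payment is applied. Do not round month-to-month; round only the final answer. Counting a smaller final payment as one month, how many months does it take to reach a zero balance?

100 months

Monthly rate r = 18.3%/12 = 1.525% = 0.01525.
While 3% of the post-interest balance exceeds £15.00, each month B ← (B·(1+r))·(1 − 0.03), i.e. B shrinks by the factor (1+r)·0.97 = 0.98479.
This holds for months 1–55. Entering month 56 the balance is £485.59; 3% of the post-interest balance is now below £15.00, so the flat £15.00 minimum applies from here.
From month 56 a fixed £15.00 at rate r clears £485.59 in 45 more payments. Total: 55 + 45 = 100 months.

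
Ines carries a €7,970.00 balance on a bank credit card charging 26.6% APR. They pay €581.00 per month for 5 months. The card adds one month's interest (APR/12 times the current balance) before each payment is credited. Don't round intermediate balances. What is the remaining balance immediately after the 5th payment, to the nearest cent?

€5,856.71

Monthly rate r = 26.6%/12 = 2.21667% = 0.0221667.
Each month: B ← B·(1+r) − €581.00.
Month 1: interest €176.67; balance after payment €7,565.67.
Month 2: interest €167.71; balance after payment €7,152.37.
Month 3: interest €158.54; balance after payment €6,729.92.
Month 4: interest €149.18; balance after payment €6,298.10.
Month 5: interest €139.61; balance after payment €5,856.71.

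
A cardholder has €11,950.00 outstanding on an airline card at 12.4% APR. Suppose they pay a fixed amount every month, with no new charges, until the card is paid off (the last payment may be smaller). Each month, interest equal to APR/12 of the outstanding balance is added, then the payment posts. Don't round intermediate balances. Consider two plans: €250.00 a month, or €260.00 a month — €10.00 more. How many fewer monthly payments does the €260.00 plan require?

4 fewer payments

Monthly rate r = 12.4%/12 = 1.03333% = 0.0103333.
At €250.00/mo: n = ⌈−ln(1 − rB₀/P)/ln(1+r)⌉ = 67 payments (last €63.14); total interest = total paid − €11,950.00 = €4,613.14.
At €260.00/mo: 63 payments (last €173.69); total interest €4,343.69.
Payments saved = 67 − 63 = 4.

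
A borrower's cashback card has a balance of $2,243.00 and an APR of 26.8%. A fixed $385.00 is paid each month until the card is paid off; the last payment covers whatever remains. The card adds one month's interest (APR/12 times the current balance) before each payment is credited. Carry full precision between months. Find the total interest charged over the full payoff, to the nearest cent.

$187.61

Monthly rate r = 26.8%/12 = 2.23333% = 0.0223333.
Payoff takes n = ⌈−ln(1 − rB₀/P)/ln(1+r)⌉ = ⌈6.311⌉ = 7 payments; the last is $120.61.
Total paid = 6·$385.00 + $120.61 = $2,430.61.
Total interest = total paid − principal = $2,430.61 − $2,243.00 = $187.61.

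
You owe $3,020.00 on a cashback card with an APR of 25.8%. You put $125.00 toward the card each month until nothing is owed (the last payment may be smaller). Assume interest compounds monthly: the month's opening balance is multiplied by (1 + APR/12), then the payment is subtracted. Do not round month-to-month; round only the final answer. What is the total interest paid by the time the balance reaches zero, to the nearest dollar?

Monthly rate r = 25.8%/12 = 2.15% = 0.0215.
Payoff takes n = ⌈−ln(1 − rB₀/P)/ln(1+r)⌉ = ⌈34.449⌉ = 35 payments; the last is $56.45.
Total paid = 34·$125.00 + $56.45 = $4,306.45.
Total interest = total paid − principal = $4,306.45 − $3,020.00 = $1,286.45.

$1,286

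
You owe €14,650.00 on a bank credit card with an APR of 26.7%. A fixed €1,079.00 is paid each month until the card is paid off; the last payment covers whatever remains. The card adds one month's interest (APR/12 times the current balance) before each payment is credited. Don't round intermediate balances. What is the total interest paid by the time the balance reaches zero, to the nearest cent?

Monthly rate r = 26.7%/12 = 2.225% = 0.02225.
Payoff takes n = ⌈−ln(1 − rB₀/P)/ln(1+r)⌉ = ⌈16.344⌉ = 17 payments; the last is €374.23.
Total paid = 16·€1,079.00 + €374.23 = €17,638.23.
Total interest = total paid − principal = €17,638.23 − €14,650.00 = €2,988.23.

€2,988.23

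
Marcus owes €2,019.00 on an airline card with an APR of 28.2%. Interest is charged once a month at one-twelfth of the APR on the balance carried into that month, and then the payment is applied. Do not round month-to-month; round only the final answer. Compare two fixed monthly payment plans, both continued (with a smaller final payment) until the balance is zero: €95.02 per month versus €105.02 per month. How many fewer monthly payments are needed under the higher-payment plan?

4 fewer payments

Monthly rate r = 28.2%/12 = 2.35% = 0.0235.
At €95.02/mo: n = ⌈−ln(1 − rB₀/P)/ln(1+r)⌉ = 30 payments (last €74.62); total interest = total paid − €2,019.00 = €811.20.
At €105.02/mo: 26 payments (last €92.30); total interest €698.80.
Payments saved = 30 − 26 = 4.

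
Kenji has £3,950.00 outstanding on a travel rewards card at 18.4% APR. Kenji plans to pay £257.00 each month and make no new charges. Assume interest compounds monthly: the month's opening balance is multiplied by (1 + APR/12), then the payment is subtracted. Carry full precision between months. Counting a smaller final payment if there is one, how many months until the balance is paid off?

Monthly rate r = 18.4%/12 = 1.53333% = 0.0153333.
Recurrence: B ← B·(1+r) − £257.00.
Month 1: interest £60.57; balance after payment £3,753.57.
Month 2: interest £57.55; balance after payment £3,554.12.
Closed form: n = −ln(1 − rB₀/P)/ln(1+r) = −ln(0.76433)/ln(1.01533) ≈ 17.661, so the balance reaches zero during payment 18.

18 months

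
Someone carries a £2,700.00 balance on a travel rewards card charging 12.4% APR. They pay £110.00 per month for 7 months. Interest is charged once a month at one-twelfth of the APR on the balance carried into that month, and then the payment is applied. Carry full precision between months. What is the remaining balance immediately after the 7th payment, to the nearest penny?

£2,107.17

Monthly rate r = 12.4%/12 = 1.03333% = 0.0103333.
Each month: B ← B·(1+r) − £110.00.
Month 1: interest £27.90; balance after payment £2,617.90.
Month 2: interest £27.05; balance after payment £2,534.95.
Month 3: interest £26.19; balance after payment £2,451.15.
Month 4: interest £25.33; balance after payment £2,366.47.
Month 5: interest £24.45; balance after payment £2,280.93.
Month 6: interest £23.57; balance after payment £2,194.50.
Month 7: interest £22.68; balance after payment £2,107.17.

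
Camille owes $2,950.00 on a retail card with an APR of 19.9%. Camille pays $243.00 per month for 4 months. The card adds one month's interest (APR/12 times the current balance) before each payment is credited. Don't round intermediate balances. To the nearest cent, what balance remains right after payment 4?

Monthly rate r = 19.9%/12 = 1.65833% = 0.0165833.
Each month: B ← B·(1+r) − $243.00.
Month 1: interest $48.92; balance after payment $2,755.92.
Month 2: interest $45.70; balance after payment $2,558.62.
Month 3: interest $42.43; balance after payment $2,358.05.
Month 4: interest $39.10; balance after payment $2,154.16.

$2,154.16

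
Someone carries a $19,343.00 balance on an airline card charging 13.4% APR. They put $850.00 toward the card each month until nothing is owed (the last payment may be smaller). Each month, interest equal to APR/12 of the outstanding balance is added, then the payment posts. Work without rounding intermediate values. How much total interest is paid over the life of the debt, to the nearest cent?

$3,099.38

Monthly rate r = 13.4%/12 = 1.11667% = 0.0111667.
Payoff takes n = ⌈−ln(1 − rB₀/P)/ln(1+r)⌉ = ⌈26.401⌉ = 27 payments; the last is $342.38.
Total paid = 26·$850.00 + $342.38 = $22,442.38.
Total interest = total paid − principal = $22,442.38 − $19,343.00 = $3,099.38.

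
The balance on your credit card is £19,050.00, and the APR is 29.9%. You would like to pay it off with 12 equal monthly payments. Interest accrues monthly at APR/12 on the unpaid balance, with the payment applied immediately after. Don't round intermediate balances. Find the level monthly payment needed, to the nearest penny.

Monthly rate r = 29.9%/12 = 2.49167% = 0.0249167.
Level-payment amortization: P = B₀·r / (1 − (1+r)^(−n)) = 19050.00·0.0249167 / (1 − 1.02492^(−12)).
Denominator 1 − (1+r)^(−12) = 0.255718311.
P = 474.663 / 0.255718311 ≈ 1856.19.

£1,856.19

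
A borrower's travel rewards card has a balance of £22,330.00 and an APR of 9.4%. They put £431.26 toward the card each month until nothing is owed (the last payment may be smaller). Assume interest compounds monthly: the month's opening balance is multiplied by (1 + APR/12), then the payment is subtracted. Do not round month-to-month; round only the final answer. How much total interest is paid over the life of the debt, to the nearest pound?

Monthly rate r = 9.4%/12 = 0.783333% = 0.00783333.
Payoff takes n = ⌈−ln(1 − rB₀/P)/ln(1+r)⌉ = ⌈66.668⌉ = 67 payments; the last is £288.57.
Total paid = 66·£431.26 + £288.57 = £28,751.73.
Total interest = total paid − principal = £28,751.73 − £22,330.00 = £6,421.73.

£6,422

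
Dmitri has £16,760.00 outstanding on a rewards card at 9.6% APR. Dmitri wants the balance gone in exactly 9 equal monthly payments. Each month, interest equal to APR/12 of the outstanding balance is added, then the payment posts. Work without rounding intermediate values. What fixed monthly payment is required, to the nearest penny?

Monthly rate r = 9.6%/12 = 0.8% = 0.008.
Level-payment amortization: P = B₀·r / (1 − (1+r)^(−n)) = 16760.00·0.008 / (1 − 1.008^(−9)).
Denominator 1 − (1+r)^(−9) = 0.0692024939.
P = 134.08 / 0.0692024939 ≈ 1937.50.

£1,937.50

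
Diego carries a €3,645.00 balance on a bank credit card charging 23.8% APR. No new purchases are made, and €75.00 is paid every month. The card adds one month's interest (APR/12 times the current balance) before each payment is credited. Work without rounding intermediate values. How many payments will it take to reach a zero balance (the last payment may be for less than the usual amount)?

Monthly rate r = 23.8%/12 = 1.98333% = 0.0198333.
Recurrence: B ← B·(1+r) − €75.00.
Month 1: interest €72.29; balance after payment €3,642.29.
Month 2: interest €72.24; balance after payment €3,639.53.
Closed form: n = −ln(1 − rB₀/P)/ln(1+r) = −ln(0.0361)/ln(1.01983) ≈ 169.124, so the balance reaches zero during payment 170.

170 payments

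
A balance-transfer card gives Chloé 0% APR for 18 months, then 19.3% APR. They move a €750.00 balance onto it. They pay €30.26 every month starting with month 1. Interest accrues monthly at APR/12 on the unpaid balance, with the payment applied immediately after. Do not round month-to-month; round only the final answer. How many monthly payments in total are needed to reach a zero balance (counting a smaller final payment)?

Promo months 1–18 at r₀ = 0%/12 = 0; months 19+ at r₁ = 19.3%/12 = 0.0160833.
After month 18 (no interest yet): B = €750.00 − 18·€30.26 = €205.32.
Then at r₁ with €30.26/mo: n₂ = −ln(1 − r₁·B/P)/ln(1+r₁) ≈ 7.24 → 8 more payments.

26 payments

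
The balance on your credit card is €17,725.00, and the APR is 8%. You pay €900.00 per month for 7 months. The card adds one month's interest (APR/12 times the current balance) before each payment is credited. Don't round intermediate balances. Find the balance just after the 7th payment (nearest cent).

Monthly rate r = 8%/12 = 0.666667% = 0.00666667.
Each month: B ← B·(1+r) − €900.00.
Month 1: interest €118.17; balance after payment €16,943.17.
Month 2: interest €112.95; balance after payment €16,156.12.
Month 3: interest €107.71; balance after payment €15,363.83.
Month 4: interest €102.43; balance after payment €14,566.25.
Month 5: interest €97.11; balance after payment €13,763.36.
Month 6: interest €91.76; balance after payment €12,955.12.
Month 7: interest €86.37; balance after payment €12,141.49.

€12,141.49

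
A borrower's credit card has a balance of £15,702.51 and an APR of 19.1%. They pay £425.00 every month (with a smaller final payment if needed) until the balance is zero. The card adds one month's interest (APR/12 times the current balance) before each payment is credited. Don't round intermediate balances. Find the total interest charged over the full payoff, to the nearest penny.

Monthly rate r = 19.1%/12 = 1.59167% = 0.0159167.
Payoff takes n = ⌈−ln(1 − rB₀/P)/ln(1+r)⌉ = ⌈56.165⌉ = 57 payments; the last is £70.39.
Total paid = 56·£425.00 + £70.39 = £23,870.39.
Total interest = total paid − principal = £23,870.39 − £15,702.51 = £8,167.88.

£8,167.88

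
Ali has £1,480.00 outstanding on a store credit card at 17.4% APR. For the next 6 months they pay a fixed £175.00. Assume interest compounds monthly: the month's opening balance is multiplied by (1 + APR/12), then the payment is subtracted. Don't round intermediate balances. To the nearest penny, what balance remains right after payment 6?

Monthly rate r = 17.4%/12 = 1.45% = 0.0145.
Each month: B ← B·(1+r) − £175.00.
Month 1: interest £21.46; balance after payment £1,326.46.
Month 2: interest £19.23; balance after payment £1,170.69.
Month 3: interest £16.98; balance after payment £1,012.67.
Month 4: interest £14.68; balance after payment £852.35.
Month 5: interest £12.36; balance after payment £689.71.
Month 6: interest £10.00; balance after payment £524.71.

£524.71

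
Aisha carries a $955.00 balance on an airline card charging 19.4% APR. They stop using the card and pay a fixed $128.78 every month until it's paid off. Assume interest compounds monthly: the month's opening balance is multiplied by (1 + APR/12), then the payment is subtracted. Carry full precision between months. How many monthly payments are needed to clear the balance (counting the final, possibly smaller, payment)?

8 months

Monthly rate r = 19.4%/12 = 1.61667% = 0.0161667.
Recurrence: B ← B·(1+r) − $128.78.
Month 1: interest $15.44; balance after payment $841.66.
Month 2: interest $13.61; balance after payment $726.49.
Closed form: n = −ln(1 − rB₀/P)/ln(1+r) = −ln(0.88011)/ln(1.01617) ≈ 7.963, so the balance reaches zero during payment 8.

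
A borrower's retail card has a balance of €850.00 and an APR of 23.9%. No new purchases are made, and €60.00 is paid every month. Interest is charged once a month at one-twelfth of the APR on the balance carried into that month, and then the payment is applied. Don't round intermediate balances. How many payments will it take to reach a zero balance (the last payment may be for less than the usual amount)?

17 payments

Monthly rate r = 23.9%/12 = 1.99167% = 0.0199167.
Recurrence: B ← B·(1+r) − €60.00.
Month 1: interest €16.93; balance after payment €806.93.
Month 2: interest €16.07; balance after payment €763.00.
Closed form: n = −ln(1 − rB₀/P)/ln(1+r) = −ln(0.71785)/ln(1.01992) ≈ 16.809, so the balance reaches zero during payment 17.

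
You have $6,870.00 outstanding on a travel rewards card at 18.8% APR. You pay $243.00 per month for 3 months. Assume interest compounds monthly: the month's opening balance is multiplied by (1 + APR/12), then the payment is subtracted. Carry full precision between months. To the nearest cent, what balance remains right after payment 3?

$6,457.49

Monthly rate r = 18.8%/12 = 1.56667% = 0.0156667.
Each month: B ← B·(1+r) − $243.00.
Month 1: interest $107.63; balance after payment $6,734.63.
Month 2: interest $105.51; balance after payment $6,597.14.
Month 3: interest $103.36; balance after payment $6,457.49.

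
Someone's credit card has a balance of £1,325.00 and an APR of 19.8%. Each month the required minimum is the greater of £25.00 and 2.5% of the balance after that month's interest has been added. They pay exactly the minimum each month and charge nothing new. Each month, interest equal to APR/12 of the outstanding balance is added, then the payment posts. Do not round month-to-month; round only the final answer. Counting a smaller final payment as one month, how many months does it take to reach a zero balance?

98 months

Monthly rate r = 19.8%/12 = 1.65% = 0.0165.
While 2.5% of the post-interest balance exceeds £25.00, each month B ← (B·(1+r))·(1 − 0.025), i.e. B shrinks by the factor (1+r)·0.975 = 0.99109.
This holds for months 1–34. Entering month 35 the balance is £977.29; 2.5% of the post-interest balance is now below £25.00, so the flat £25.00 minimum applies from here.
From month 35 a fixed £25.00 at rate r clears £977.29 in 64 more payments. Total: 34 + 64 = 98 months.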